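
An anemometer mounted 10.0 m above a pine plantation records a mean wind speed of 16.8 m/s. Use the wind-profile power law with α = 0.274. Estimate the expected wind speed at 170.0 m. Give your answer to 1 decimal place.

36.5 m/s

Power-law profile: V₂ = V₁ · (z₂/z₁)^α
V₂ = 16.8 × (170.0/10.0)^0.274 = 16.8 × (17.0000)^0.274
    = 16.8 × 2.1734 = 36.5134 m/s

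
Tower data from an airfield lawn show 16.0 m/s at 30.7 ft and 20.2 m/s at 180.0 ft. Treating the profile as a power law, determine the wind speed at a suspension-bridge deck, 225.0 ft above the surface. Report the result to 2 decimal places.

20.80 m/s

First find α: α = ln(V₂/V₁)/ln(z₂/z₁) = ln(20.2/16.0)/ln(180.0/30.7) = 0.23309/1.76869 = 0.1318
Extrapolate from 180.0 ft to 225.0 ft: V₃ = 20.2 × (225.0/180.0)^0.1318 = 20.2 × 1.0298 = 20.8029 m/s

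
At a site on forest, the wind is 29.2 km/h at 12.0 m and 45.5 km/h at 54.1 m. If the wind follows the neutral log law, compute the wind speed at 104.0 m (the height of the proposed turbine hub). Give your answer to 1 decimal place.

Log law: V ∝ ln(z/z₀). From the pair, with r = V₁/V₂ = 0.64176,
ln z₀ = (ln z₁ − r·ln z₂)/(1 − r) = (2.4849 − 0.64176×3.9908)/0.35824 = -0.2128 → z₀ = 0.8083 m
V₃ = V₁ · ln(z₃/z₀)/ln(z₁/z₀) = 29.2 × 4.8572/2.6977 = 52.5740 km/h

52.6 km/h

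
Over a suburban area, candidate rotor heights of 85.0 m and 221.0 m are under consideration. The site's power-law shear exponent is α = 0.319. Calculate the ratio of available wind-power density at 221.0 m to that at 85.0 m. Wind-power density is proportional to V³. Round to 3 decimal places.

Speed ratio: V_B/V_A = (z_B/z_A)^α = (221.0/85.0)^0.319 = (2.6000)^0.319 = 1.35636
Power-density ratio: P_B/P_A = (V_B/V_A)³ = (1.35636)³ = 2.49534

2.495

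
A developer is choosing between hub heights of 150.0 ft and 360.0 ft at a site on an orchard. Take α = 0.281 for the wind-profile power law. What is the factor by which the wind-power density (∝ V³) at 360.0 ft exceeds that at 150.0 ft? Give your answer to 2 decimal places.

Speed ratio: V_B/V_A = (z_B/z_A)^α = (360.0/150.0)^0.281 = (2.4000)^0.281 = 1.27891
Power-density ratio: P_B/P_A = (V_B/V_A)³ = (1.27891)³ = 2.09179

2.09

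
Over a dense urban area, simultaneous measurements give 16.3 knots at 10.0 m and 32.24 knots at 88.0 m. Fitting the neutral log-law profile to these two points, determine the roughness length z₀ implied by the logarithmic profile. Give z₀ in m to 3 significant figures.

Log law: V(z) ∝ ln(z/z₀). With r = V₁/V₂ = 16.3/32.24 = 0.50558,
r · ln(z₂/z₀) = ln(z₁/z₀) ⇒ ln z₀ = (ln z₁ − r·ln z₂)/(1 − r)
ln z₀ = (2.30259 − 0.50558×4.47734) / 0.49442 = 0.0787
z₀ = exp(0.0787) = 1.082 m

z₀ ≈ 1.08 m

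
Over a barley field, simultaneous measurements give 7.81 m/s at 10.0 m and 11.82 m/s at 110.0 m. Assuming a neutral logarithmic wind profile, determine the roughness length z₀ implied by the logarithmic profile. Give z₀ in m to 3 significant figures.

Log law: V(z) ∝ ln(z/z₀). With r = V₁/V₂ = 7.81/11.82 = 0.66074,
r · ln(z₂/z₀) = ln(z₁/z₀) ⇒ ln z₀ = (ln z₁ − r·ln z₂)/(1 − r)
ln z₀ = (2.30259 − 0.66074×4.70048) / 0.33926 = -2.3676
z₀ = exp(-2.3676) = 0.09370 m

z₀ ≈ 0.0937 m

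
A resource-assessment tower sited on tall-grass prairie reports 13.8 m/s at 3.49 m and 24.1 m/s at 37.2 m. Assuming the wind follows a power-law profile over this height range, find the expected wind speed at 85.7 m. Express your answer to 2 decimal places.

First find α: α = ln(V₂/V₁)/ln(z₂/z₁) = ln(24.1/13.8)/ln(37.2/3.49) = 0.55754/2.36641 = 0.2356
Extrapolate from 37.2 m to 85.7 m: V₃ = 24.1 × (85.7/37.2)^0.2356 = 24.1 × 1.2173 = 29.3366 m/s

29.34 m/s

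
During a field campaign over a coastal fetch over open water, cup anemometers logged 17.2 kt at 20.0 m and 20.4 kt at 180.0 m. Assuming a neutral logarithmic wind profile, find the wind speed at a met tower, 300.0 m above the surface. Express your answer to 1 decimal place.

Log law: V ∝ ln(z/z₀). From the pair, with r = V₁/V₂ = 0.84314,
ln z₀ = (ln z₁ − r·ln z₂)/(1 − r) = (2.9957 − 0.84314×5.1930)/0.15686 = -8.8143 → z₀ = 0.0001486 m
V₃ = V₁ · ln(z₃/z₀)/ln(z₁/z₀) = 17.2 × 14.5181/11.8101 = 21.1440 kt

21.1 kt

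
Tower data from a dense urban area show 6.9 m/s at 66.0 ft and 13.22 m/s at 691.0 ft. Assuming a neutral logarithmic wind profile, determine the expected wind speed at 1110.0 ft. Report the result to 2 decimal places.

Log law: V ∝ ln(z/z₀). From the pair, with r = V₁/V₂ = 0.52194,
ln z₀ = (ln z₁ − r·ln z₂)/(1 − r) = (4.1897 − 0.52194×6.5381)/0.47806 = 1.6256 → z₀ = 5.082 ft
V₃ = V₁ · ln(z₃/z₀)/ln(z₁/z₀) = 6.9 × 5.3865/2.5640 = 14.4955 m/s

14.50 m/s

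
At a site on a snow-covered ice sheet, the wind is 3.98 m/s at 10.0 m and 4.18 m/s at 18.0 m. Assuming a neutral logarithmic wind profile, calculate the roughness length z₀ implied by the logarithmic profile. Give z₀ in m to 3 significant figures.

z₀ ≈ 0.0000832 m

Log law: V(z) ∝ ln(z/z₀). With r = V₁/V₂ = 3.98/4.18 = 0.95215,
r · ln(z₂/z₀) = ln(z₁/z₀) ⇒ ln z₀ = (ln z₁ − r·ln z₂)/(1 − r)
ln z₀ = (2.30259 − 0.95215×2.89037) / 0.04785 = -9.3944
z₀ = exp(-9.3944) = 0.00008319 m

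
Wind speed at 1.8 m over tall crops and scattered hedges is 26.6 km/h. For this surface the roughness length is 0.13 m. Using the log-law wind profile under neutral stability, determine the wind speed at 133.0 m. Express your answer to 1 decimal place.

70.1 km/h

Log law: V(z) ∝ ln(z/z₀), so V₂/V₁ = ln(z₂/z₀) / ln(z₁/z₀).
ln(133.0/0.13) = 6.9306, ln(1.8/0.13) = 2.6280
V₂ = 26.6 × 6.9306/2.6280 = 26.6 × 2.6372 = 70.1494 km/h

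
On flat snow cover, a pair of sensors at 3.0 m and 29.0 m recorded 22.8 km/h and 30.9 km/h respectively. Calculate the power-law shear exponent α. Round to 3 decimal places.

Power law: V₂/V₁ = (z₂/z₁)^α ⇒ α = ln(V₂/V₁) / ln(z₂/z₁)
α = ln(30.9/22.8) / ln(29.0/3.0) = ln(1.3553) / ln(9.6667)
  = 0.30400 / 2.26868 = 0.13400

α ≈ 0.134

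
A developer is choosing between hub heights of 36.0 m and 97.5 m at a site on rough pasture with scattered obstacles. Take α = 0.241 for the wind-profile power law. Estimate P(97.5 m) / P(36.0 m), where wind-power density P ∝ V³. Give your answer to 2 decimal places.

Speed ratio: V_B/V_A = (z_B/z_A)^α = (97.5/36.0)^0.241 = (2.7083)^0.241 = 1.27140
Power-density ratio: P_B/P_A = (V_B/V_A)³ = (1.27140)³ = 2.05515

2.06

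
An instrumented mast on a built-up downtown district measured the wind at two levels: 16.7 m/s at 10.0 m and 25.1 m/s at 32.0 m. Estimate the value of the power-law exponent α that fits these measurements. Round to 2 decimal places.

Power law: V₂/V₁ = (z₂/z₁)^α ⇒ α = ln(V₂/V₁) / ln(z₂/z₁)
α = ln(25.1/16.7) / ln(32.0/10.0) = ln(1.5030) / ln(3.2000)
  = 0.40746 / 1.16315 = 0.35031

α ≈ 0.35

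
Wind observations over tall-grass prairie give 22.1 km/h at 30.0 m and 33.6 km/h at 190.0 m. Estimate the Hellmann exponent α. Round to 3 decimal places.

Power law: V₂/V₁ = (z₂/z₁)^α ⇒ α = ln(V₂/V₁) / ln(z₂/z₁)
α = ln(33.6/22.1) / ln(190.0/30.0) = ln(1.5204) / ln(6.3333)
  = 0.41895 / 1.84583 = 0.22697

α ≈ 0.227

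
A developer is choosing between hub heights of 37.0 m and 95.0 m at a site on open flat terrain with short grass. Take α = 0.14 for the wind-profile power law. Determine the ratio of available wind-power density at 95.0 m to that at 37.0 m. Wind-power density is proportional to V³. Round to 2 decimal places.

Speed ratio: V_B/V_A = (z_B/z_A)^α = (95.0/37.0)^0.14 = (2.5676)^0.14 = 1.14112
Power-density ratio: P_B/P_A = (V_B/V_A)³ = (1.14112)³ = 1.48593

1.49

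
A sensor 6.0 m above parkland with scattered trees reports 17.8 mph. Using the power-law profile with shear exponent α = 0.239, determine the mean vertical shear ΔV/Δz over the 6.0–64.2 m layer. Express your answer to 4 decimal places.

0.2331 mph/m

Power law: V₂ = V₁ · (z₂/z₁)^α = 17.8 × (10.7000)^0.239 = 31.3648 mph
ΔV/Δz = (31.3648 − 17.8)/(64.2 − 6.0) = 13.5648/58.2000 = 0.23307 mph/m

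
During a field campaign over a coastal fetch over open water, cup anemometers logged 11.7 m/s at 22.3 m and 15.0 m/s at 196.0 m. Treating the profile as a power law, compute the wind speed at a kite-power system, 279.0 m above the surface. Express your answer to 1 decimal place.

First find α: α = ln(V₂/V₁)/ln(z₂/z₁) = ln(15.0/11.7)/ln(196.0/22.3) = 0.24846/2.17353 = 0.1143
Extrapolate from 196.0 m to 279.0 m: V₃ = 15.0 × (279.0/196.0)^0.1143 = 15.0 × 1.0412 = 15.6178 m/s

15.6 m/s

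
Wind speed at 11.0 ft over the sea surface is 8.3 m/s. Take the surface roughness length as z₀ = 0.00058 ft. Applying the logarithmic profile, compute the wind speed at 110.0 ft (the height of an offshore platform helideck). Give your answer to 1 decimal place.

Log law: V(z) ∝ ln(z/z₀), so V₂/V₁ = ln(z₂/z₀) / ln(z₁/z₀).
ln(110.0/0.00058) = 12.1530, ln(11.0/0.00058) = 9.8504
V₂ = 8.3 × 12.1530/9.8504 = 8.3 × 1.2338 = 10.2402 m/s

10.2 m/s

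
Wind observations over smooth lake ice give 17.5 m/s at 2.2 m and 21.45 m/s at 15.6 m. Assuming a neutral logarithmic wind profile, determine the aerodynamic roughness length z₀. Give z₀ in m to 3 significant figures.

Log law: V(z) ∝ ln(z/z₀). With r = V₁/V₂ = 17.5/21.45 = 0.81585,
r · ln(z₂/z₀) = ln(z₁/z₀) ⇒ ln z₀ = (ln z₁ − r·ln z₂)/(1 − r)
ln z₀ = (0.78846 − 0.81585×2.74727) / 0.18415 = -7.8898
z₀ = exp(-7.8898) = 0.0003745 m

z₀ ≈ 0.000375 m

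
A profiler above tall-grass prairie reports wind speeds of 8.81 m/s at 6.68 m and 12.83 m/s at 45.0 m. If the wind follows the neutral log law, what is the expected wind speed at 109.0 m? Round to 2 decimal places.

14.69 m/s

Log law: V ∝ ln(z/z₀). From the pair, with r = V₁/V₂ = 0.68667,
ln z₀ = (ln z₁ − r·ln z₂)/(1 − r) = (1.8991 − 0.68667×3.8067)/0.31333 = -2.2813 → z₀ = 0.1021 m
V₃ = V₁ · ln(z₃/z₀)/ln(z₁/z₀) = 8.81 × 6.9727/4.1805 = 14.6944 m/s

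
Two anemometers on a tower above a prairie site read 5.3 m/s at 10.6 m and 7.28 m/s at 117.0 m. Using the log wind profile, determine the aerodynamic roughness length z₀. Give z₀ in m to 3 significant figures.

Log law: V(z) ∝ ln(z/z₀). With r = V₁/V₂ = 5.3/7.28 = 0.72802,
r · ln(z₂/z₀) = ln(z₁/z₀) ⇒ ln z₀ = (ln z₁ − r·ln z₂)/(1 − r)
ln z₀ = (2.36085 − 0.72802×4.76217) / 0.27198 = -4.0669
z₀ = exp(-4.0669) = 0.01713 m

z₀ ≈ 0.0171 m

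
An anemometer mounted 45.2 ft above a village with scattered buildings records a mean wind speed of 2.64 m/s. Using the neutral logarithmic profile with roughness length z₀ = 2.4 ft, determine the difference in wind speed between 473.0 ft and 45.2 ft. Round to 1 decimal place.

Log law: V₂ = V₁ · ln(z₂/z₀)/ln(z₁/z₀) = 2.64 × 5.2836/2.9356 = 4.7515 m/s
ΔV = 4.7515 − 2.64 = 2.1115 m/s

2.1 m/s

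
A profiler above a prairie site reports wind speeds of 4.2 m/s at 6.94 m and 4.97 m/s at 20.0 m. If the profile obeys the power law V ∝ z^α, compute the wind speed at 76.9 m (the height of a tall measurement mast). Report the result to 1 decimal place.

First find α: α = ln(V₂/V₁)/ln(z₂/z₁) = ln(4.97/4.2)/ln(20.0/6.94) = 0.16834/1.05843 = 0.1590
Extrapolate from 20.0 m to 76.9 m: V₃ = 4.97 × (76.9/20.0)^0.1590 = 4.97 × 1.2389 = 6.1571 m/s

6.2 m/s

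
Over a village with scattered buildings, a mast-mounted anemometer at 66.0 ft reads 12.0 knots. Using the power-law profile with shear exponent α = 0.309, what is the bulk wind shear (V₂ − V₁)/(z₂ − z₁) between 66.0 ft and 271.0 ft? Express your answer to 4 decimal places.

0.0320 knots/ft

Power law: V₂ = V₁ · (z₂/z₁)^α = 12.0 × (4.1061)^0.309 = 18.5665 knots
ΔV/Δz = (18.5665 − 12.0)/(271.0 − 66.0) = 6.5665/205.0000 = 0.03203 knots/ft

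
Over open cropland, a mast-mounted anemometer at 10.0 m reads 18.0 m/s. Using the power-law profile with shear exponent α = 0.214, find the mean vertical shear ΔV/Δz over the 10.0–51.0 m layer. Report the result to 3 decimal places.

Power law: V₂ = V₁ · (z₂/z₁)^α = 18.0 × (5.1000)^0.214 = 25.5089 m/s
ΔV/Δz = (25.5089 − 18.0)/(51.0 − 10.0) = 7.5089/41.0000 = 0.18315 m/s/m

0.183 m/s/m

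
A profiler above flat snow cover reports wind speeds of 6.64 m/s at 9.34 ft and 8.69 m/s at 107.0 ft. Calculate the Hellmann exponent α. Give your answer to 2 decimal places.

α ≈ 0.11

Power law: V₂/V₁ = (z₂/z₁)^α ⇒ α = ln(V₂/V₁) / ln(z₂/z₁)
α = ln(8.69/6.64) / ln(107.0/9.34) = ln(1.3087) / ln(11.4561)
  = 0.26906 / 2.43852 = 0.11034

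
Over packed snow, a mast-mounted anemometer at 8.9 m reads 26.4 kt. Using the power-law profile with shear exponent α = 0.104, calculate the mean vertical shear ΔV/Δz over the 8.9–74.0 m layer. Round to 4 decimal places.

Power law: V₂ = V₁ · (z₂/z₁)^α = 26.4 × (8.3146)^0.104 = 32.9054 kt
ΔV/Δz = (32.9054 − 26.4)/(74.0 − 8.9) = 6.5054/65.1000 = 0.09993 kt/m

0.0999 kt/m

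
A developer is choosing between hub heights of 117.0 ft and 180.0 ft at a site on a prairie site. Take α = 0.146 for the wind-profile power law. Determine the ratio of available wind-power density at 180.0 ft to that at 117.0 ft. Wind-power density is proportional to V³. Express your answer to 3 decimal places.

1.208

Speed ratio: V_B/V_A = (z_B/z_A)^α = (180.0/117.0)^0.146 = (1.5385)^0.146 = 1.06491
Power-density ratio: P_B/P_A = (V_B/V_A)³ = (1.06491)³ = 1.20766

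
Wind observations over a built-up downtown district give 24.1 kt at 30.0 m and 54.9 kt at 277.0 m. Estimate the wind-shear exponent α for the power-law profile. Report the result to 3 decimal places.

α ≈ 0.370

Power law: V₂/V₁ = (z₂/z₁)^α ⇒ α = ln(V₂/V₁) / ln(z₂/z₁)
α = ln(54.9/24.1) / ln(277.0/30.0) = ln(2.2780) / ln(9.2333)
  = 0.82330 / 2.22282 = 0.37039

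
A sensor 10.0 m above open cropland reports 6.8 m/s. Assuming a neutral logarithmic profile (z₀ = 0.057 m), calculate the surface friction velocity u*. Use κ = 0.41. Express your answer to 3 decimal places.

Log law: V(z) = (u*/κ) · ln(z/z₀) ⇒ u* = κ · V / ln(z/z₀)
u* = 0.41 × 6.8 / ln(10.0/0.057) = 0.41 × 6.8 / 5.1673
   = 2.7880 / 5.1673 = 0.5395 m/s

u* ≈ 0.540 m/s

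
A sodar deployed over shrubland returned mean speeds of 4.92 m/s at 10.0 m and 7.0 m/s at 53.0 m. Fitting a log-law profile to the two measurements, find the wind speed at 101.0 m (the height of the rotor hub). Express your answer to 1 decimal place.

Log law: V ∝ ln(z/z₀). From the pair, with r = V₁/V₂ = 0.70286,
ln z₀ = (ln z₁ − r·ln z₂)/(1 − r) = (2.3026 − 0.70286×3.9703)/0.29714 = -1.6422 → z₀ = 0.1936 m
V₃ = V₁ · ln(z₃/z₀)/ln(z₁/z₀) = 4.92 × 6.2573/3.9448 = 7.8042 m/s

7.8 m/s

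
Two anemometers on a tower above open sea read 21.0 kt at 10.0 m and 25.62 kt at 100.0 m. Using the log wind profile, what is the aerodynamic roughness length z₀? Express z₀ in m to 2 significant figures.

Log law: V(z) ∝ ln(z/z₀). With r = V₁/V₂ = 21.0/25.62 = 0.81967,
r · ln(z₂/z₀) = ln(z₁/z₀) ⇒ ln z₀ = (ln z₁ − r·ln z₂)/(1 − r)
ln z₀ = (2.30259 − 0.81967×4.60517) / 0.18033 = -8.1637
z₀ = exp(-8.1637) = 0.0002848 m

z₀ ≈ 0.00028 m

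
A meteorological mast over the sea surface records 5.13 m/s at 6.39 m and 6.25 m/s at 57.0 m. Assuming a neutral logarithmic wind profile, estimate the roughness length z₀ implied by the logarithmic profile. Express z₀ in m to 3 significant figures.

Log law: V(z) ∝ ln(z/z₀). With r = V₁/V₂ = 5.13/6.25 = 0.82080,
r · ln(z₂/z₀) = ln(z₁/z₀) ⇒ ln z₀ = (ln z₁ − r·ln z₂)/(1 − r)
ln z₀ = (1.85473 − 0.82080×4.04305) / 0.17920 = -8.1685
z₀ = exp(-8.1685) = 0.0002834 m

z₀ ≈ 0.000283 m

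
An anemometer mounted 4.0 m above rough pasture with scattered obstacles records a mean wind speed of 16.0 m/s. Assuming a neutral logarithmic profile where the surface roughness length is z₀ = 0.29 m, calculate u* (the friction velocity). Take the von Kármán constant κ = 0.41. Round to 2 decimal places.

u* ≈ 2.50 m/s

Log law: V(z) = (u*/κ) · ln(z/z₀) ⇒ u* = κ · V / ln(z/z₀)
u* = 0.41 × 16.0 / ln(4.0/0.29) = 0.41 × 16.0 / 2.6242
   = 6.5600 / 2.6242 = 2.4998 m/s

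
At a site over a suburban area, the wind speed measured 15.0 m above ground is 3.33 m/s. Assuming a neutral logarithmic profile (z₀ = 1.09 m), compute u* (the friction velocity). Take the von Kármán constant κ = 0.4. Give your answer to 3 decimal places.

u* ≈ 0.508 m/s

Log law: V(z) = (u*/κ) · ln(z/z₀) ⇒ u* = κ · V / ln(z/z₀)
u* = 0.4 × 3.33 / ln(15.0/1.09) = 0.4 × 3.33 / 2.6219
   = 1.3320 / 2.6219 = 0.5080 m/s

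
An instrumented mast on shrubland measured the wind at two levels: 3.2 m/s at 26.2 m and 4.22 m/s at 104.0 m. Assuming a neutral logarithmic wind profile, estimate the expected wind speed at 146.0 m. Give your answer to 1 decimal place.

4.5 m/s

Log law: V ∝ ln(z/z₀). From the pair, with r = V₁/V₂ = 0.75829,
ln z₀ = (ln z₁ − r·ln z₂)/(1 − r) = (3.2658 − 0.75829×4.6444)/0.24171 = -1.0594 → z₀ = 0.3467 m
V₃ = V₁ · ln(z₃/z₀)/ln(z₁/z₀) = 3.2 × 6.0430/4.3251 = 4.4710 m/s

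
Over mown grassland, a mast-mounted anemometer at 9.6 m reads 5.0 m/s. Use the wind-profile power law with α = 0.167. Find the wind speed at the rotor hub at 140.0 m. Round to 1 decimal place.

Power-law profile: V₂ = V₁ · (z₂/z₁)^α
V₂ = 5.0 × (140.0/9.6)^0.167 = 5.0 × (14.5833)^0.167
    = 5.0 × 1.5645 = 7.8223 m/s

7.8 m/s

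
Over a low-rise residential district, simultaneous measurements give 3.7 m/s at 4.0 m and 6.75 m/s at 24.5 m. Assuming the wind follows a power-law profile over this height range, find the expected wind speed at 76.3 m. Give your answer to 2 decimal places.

First find α: α = ln(V₂/V₁)/ln(z₂/z₁) = ln(6.75/3.7)/ln(24.5/4.0) = 0.60121/1.81238 = 0.3317
Extrapolate from 24.5 m to 76.3 m: V₃ = 6.75 × (76.3/24.5)^0.3317 = 6.75 × 1.4577 = 9.8393 m/s

9.84 m/s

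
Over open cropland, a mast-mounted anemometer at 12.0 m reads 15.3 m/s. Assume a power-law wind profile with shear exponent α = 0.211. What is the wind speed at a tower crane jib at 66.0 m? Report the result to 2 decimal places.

Power-law profile: V₂ = V₁ · (z₂/z₁)^α
V₂ = 15.3 × (66.0/12.0)^0.211 = 15.3 × (5.5000)^0.211
    = 15.3 × 1.4329 = 21.9234 m/s

21.92 m/s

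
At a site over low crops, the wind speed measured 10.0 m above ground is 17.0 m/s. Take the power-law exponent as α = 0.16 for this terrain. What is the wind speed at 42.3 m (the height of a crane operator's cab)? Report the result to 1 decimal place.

21.4 m/s

Power-law profile: V₂ = V₁ · (z₂/z₁)^α
V₂ = 17.0 × (42.3/10.0)^0.16 = 17.0 × (4.2300)^0.16
    = 17.0 × 1.2595 = 21.4123 m/s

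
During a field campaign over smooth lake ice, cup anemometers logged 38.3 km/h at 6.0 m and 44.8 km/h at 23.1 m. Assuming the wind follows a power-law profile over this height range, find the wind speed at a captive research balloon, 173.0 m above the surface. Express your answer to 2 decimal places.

First find α: α = ln(V₂/V₁)/ln(z₂/z₁) = ln(44.8/38.3)/ln(23.1/6.0) = 0.15676/1.34807 = 0.1163
Extrapolate from 23.1 m to 173.0 m: V₃ = 44.8 × (173.0/23.1)^0.1163 = 44.8 × 1.2638 = 56.6187 km/h

56.62 km/h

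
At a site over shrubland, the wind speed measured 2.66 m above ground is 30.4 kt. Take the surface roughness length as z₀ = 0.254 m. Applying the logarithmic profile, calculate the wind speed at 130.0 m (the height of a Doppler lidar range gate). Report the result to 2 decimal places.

80.74 kt

Log law: V(z) ∝ ln(z/z₀), so V₂/V₁ = ln(z₂/z₀) / ln(z₁/z₀).
ln(130.0/0.254) = 6.2380, ln(2.66/0.254) = 2.3487
V₂ = 30.4 × 6.2380/2.3487 = 30.4 × 2.6559 = 80.7383 kt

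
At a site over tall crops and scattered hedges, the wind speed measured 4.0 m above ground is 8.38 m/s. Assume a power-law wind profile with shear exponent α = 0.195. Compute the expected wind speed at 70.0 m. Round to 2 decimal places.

Power-law profile: V₂ = V₁ · (z₂/z₁)^α
V₂ = 8.38 × (70.0/4.0)^0.195 = 8.38 × (17.5000)^0.195
    = 8.38 × 1.7474 = 14.6432 m/s

14.64 m/s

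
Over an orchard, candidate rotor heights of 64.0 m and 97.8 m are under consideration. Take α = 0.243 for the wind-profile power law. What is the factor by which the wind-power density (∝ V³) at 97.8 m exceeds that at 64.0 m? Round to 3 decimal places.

Speed ratio: V_B/V_A = (z_B/z_A)^α = (97.8/64.0)^0.243 = (1.5281)^0.243 = 1.10854
Power-density ratio: P_B/P_A = (V_B/V_A)³ = (1.10854)³ = 1.36223

1.362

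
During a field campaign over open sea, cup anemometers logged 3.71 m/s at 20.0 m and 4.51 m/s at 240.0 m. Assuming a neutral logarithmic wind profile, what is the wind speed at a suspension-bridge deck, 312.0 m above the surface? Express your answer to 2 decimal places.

Log law: V ∝ ln(z/z₀). From the pair, with r = V₁/V₂ = 0.82262,
ln z₀ = (ln z₁ − r·ln z₂)/(1 − r) = (2.9957 − 0.82262×5.4806)/0.17738 = -8.5280 → z₀ = 0.0001978 m
V₃ = V₁ · ln(z₃/z₀)/ln(z₁/z₀) = 3.71 × 14.2710/11.5238 = 4.5945 m/s

4.59 m/s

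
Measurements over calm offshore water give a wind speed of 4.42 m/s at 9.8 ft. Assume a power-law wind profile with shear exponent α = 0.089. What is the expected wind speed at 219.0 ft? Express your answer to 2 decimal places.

Power-law profile: V₂ = V₁ · (z₂/z₁)^α
V₂ = 4.42 × (219.0/9.8)^0.089 = 4.42 × (22.3469)^0.089
    = 4.42 × 1.3185 = 5.8278 m/s

5.83 m/s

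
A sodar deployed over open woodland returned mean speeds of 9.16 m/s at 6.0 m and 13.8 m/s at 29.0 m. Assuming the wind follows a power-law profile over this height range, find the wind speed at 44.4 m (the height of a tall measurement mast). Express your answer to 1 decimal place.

15.4 m/s

First find α: α = ln(V₂/V₁)/ln(z₂/z₁) = ln(13.8/9.16)/ln(29.0/6.0) = 0.40982/1.57554 = 0.2601
Extrapolate from 29.0 m to 44.4 m: V₃ = 13.8 × (44.4/29.0)^0.2601 = 13.8 × 1.1172 = 15.4169 m/s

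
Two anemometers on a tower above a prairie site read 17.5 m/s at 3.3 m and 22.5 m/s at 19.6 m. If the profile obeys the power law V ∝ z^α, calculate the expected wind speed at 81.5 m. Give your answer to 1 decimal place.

First find α: α = ln(V₂/V₁)/ln(z₂/z₁) = ln(22.5/17.5)/ln(19.6/3.3) = 0.25131/1.78161 = 0.1411
Extrapolate from 19.6 m to 81.5 m: V₃ = 22.5 × (81.5/19.6)^0.1411 = 22.5 × 1.2227 = 27.5097 m/s

27.5 m/s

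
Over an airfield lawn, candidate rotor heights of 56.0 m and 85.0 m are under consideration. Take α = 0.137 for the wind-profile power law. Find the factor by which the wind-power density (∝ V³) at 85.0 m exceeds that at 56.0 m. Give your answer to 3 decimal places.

1.187

Speed ratio: V_B/V_A = (z_B/z_A)^α = (85.0/56.0)^0.137 = (1.5179)^0.137 = 1.05884
Power-density ratio: P_B/P_A = (V_B/V_A)³ = (1.05884)³ = 1.18710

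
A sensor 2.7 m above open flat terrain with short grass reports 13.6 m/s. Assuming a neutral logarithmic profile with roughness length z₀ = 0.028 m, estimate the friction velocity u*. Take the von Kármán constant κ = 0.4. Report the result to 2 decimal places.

u* ≈ 1.19 m/s

Log law: V(z) = (u*/κ) · ln(z/z₀) ⇒ u* = κ · V / ln(z/z₀)
u* = 0.4 × 13.6 / ln(2.7/0.028) = 0.4 × 13.6 / 4.5688
   = 5.4400 / 4.5688 = 1.1907 m/s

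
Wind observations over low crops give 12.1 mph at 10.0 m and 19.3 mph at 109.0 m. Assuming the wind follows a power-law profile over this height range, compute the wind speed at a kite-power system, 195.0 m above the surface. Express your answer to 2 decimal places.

21.62 mph

First find α: α = ln(V₂/V₁)/ln(z₂/z₁) = ln(19.3/12.1)/ln(109.0/10.0) = 0.46690/2.38876 = 0.1955
Extrapolate from 109.0 m to 195.0 m: V₃ = 19.3 × (195.0/109.0)^0.1955 = 19.3 × 1.1204 = 21.6238 mph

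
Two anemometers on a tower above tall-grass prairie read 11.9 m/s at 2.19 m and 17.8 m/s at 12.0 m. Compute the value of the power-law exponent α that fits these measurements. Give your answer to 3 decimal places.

α ≈ 0.237

Power law: V₂/V₁ = (z₂/z₁)^α ⇒ α = ln(V₂/V₁) / ln(z₂/z₁)
α = ln(17.8/11.9) / ln(12.0/2.19) = ln(1.4958) / ln(5.4795)
  = 0.40266 / 1.70101 = 0.23672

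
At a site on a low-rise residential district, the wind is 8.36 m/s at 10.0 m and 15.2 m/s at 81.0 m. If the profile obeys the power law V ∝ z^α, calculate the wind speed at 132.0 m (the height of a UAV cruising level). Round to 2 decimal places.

First find α: α = ln(V₂/V₁)/ln(z₂/z₁) = ln(15.2/8.36)/ln(81.0/10.0) = 0.59784/2.09186 = 0.2858
Extrapolate from 81.0 m to 132.0 m: V₃ = 15.2 × (132.0/81.0)^0.2858 = 15.2 × 1.1498 = 17.4766 m/s

17.48 m/s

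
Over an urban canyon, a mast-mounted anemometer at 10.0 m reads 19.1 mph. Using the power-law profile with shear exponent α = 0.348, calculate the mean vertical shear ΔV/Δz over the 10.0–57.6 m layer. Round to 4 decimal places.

Power law: V₂ = V₁ · (z₂/z₁)^α = 19.1 × (5.7600)^0.348 = 35.1286 mph
ΔV/Δz = (35.1286 − 19.1)/(57.6 − 10.0) = 16.0286/47.6000 = 0.33673 mph/m

0.3367 mph/m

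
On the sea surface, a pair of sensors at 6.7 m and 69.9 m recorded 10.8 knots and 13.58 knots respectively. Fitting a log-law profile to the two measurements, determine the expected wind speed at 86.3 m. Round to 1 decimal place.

Log law: V ∝ ln(z/z₀). From the pair, with r = V₁/V₂ = 0.79529,
ln z₀ = (ln z₁ − r·ln z₂)/(1 − r) = (1.9021 − 0.79529×4.2471)/0.20471 = -7.2078 → z₀ = 0.0007408 m
V₃ = V₁ · ln(z₃/z₀)/ln(z₁/z₀) = 10.8 × 11.6656/9.1099 = 13.8299 knots

13.8 knots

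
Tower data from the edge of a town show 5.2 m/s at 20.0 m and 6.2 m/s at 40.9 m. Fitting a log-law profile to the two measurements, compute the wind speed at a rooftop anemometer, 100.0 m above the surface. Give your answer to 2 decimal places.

7.45 m/s

Log law: V ∝ ln(z/z₀). From the pair, with r = V₁/V₂ = 0.83871,
ln z₀ = (ln z₁ − r·ln z₂)/(1 − r) = (2.9957 − 0.83871×3.7111)/0.16129 = -0.7243 → z₀ = 0.4846 m
V₃ = V₁ · ln(z₃/z₀)/ln(z₁/z₀) = 5.2 × 5.3295/3.7201 = 7.4497 m/s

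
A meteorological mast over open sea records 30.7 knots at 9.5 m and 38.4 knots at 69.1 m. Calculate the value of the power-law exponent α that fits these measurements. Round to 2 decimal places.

α ≈ 0.11

Power law: V₂/V₁ = (z₂/z₁)^α ⇒ α = ln(V₂/V₁) / ln(z₂/z₁)
α = ln(38.4/30.7) / ln(69.1/9.5) = ln(1.2508) / ln(7.2737)
  = 0.22379 / 1.98426 = 0.11278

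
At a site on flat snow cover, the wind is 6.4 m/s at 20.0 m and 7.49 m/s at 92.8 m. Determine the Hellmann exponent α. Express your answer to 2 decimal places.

Power law: V₂/V₁ = (z₂/z₁)^α ⇒ α = ln(V₂/V₁) / ln(z₂/z₁)
α = ln(7.49/6.4) / ln(92.8/20.0) = ln(1.1703) / ln(4.6400)
  = 0.15727 / 1.53471 = 0.10248

α ≈ 0.10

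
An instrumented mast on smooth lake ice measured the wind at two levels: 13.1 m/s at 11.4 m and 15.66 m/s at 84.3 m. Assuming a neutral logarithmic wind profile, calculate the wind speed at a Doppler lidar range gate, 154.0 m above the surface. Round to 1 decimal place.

16.4 m/s

Log law: V ∝ ln(z/z₀). From the pair, with r = V₁/V₂ = 0.83653,
ln z₀ = (ln z₁ − r·ln z₂)/(1 − r) = (2.4336 − 0.83653×4.4344)/0.16347 = -7.8047 → z₀ = 0.0004078 m
V₃ = V₁ · ln(z₃/z₀)/ln(z₁/z₀) = 13.1 × 12.8416/10.2383 = 16.4310 m/s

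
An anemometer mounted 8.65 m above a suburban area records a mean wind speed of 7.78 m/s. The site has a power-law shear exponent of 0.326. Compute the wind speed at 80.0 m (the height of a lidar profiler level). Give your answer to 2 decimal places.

Power-law profile: V₂ = V₁ · (z₂/z₁)^α
V₂ = 7.78 × (80.0/8.65)^0.326 = 7.78 × (9.2486)^0.326
    = 7.78 × 2.0651 = 16.0664 m/s

16.07 m/s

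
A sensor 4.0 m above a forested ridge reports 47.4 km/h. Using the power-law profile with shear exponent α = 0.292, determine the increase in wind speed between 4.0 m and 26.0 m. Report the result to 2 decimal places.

34.47 km/h

Power law: V₂ = V₁ · (z₂/z₁)^α = 47.4 × (6.5000)^0.292 = 81.8746 km/h
ΔV = 81.8746 − 47.4 = 34.4746 km/h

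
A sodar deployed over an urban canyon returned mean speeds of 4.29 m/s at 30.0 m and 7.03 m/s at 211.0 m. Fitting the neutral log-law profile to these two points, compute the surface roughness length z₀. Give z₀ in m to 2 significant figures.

z₀ ≈ 1.4 m

Log law: V(z) ∝ ln(z/z₀). With r = V₁/V₂ = 4.29/7.03 = 0.61024,
r · ln(z₂/z₀) = ln(z₁/z₀) ⇒ ln z₀ = (ln z₁ − r·ln z₂)/(1 − r)
ln z₀ = (3.40120 − 0.61024×5.35186) / 0.38976 = 0.3471
z₀ = exp(0.3471) = 1.415 m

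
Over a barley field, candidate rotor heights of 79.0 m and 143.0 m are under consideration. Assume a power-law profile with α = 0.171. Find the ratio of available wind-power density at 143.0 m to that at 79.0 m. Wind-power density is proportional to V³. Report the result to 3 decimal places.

Speed ratio: V_B/V_A = (z_B/z_A)^α = (143.0/79.0)^0.171 = (1.8101)^0.171 = 1.10680
Power-density ratio: P_B/P_A = (V_B/V_A)³ = (1.10680)³ = 1.35583

1.356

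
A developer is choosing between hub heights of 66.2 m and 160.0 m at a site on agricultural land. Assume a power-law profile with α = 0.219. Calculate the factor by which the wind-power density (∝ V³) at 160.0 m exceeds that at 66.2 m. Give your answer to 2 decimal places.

1.79

Speed ratio: V_B/V_A = (z_B/z_A)^α = (160.0/66.2)^0.219 = (2.4169)^0.219 = 1.21321
Power-density ratio: P_B/P_A = (V_B/V_A)³ = (1.21321)³ = 1.78568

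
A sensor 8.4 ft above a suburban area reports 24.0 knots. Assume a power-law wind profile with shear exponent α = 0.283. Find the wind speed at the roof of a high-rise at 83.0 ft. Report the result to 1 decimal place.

Power-law profile: V₂ = V₁ · (z₂/z₁)^α
V₂ = 24.0 × (83.0/8.4)^0.283 = 24.0 × (9.8810)^0.283
    = 24.0 × 1.9122 = 45.8922 knots

45.9 knots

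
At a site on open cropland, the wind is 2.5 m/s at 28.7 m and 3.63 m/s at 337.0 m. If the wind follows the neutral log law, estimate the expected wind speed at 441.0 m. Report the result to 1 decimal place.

Log law: V ∝ ln(z/z₀). From the pair, with r = V₁/V₂ = 0.68871,
ln z₀ = (ln z₁ − r·ln z₂)/(1 − r) = (3.3569 − 0.68871×5.8201)/0.31129 = -2.0926 → z₀ = 0.1234 m
V₃ = V₁ · ln(z₃/z₀)/ln(z₁/z₀) = 2.5 × 8.1817/5.4495 = 3.7534 m/s

3.8 m/s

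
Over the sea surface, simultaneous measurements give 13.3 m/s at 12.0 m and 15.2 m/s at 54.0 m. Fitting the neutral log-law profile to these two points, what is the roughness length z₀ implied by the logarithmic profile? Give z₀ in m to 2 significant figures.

Log law: V(z) ∝ ln(z/z₀). With r = V₁/V₂ = 13.3/15.2 = 0.87500,
r · ln(z₂/z₀) = ln(z₁/z₀) ⇒ ln z₀ = (ln z₁ − r·ln z₂)/(1 − r)
ln z₀ = (2.48491 − 0.87500×3.98898) / 0.12500 = -8.0436
z₀ = exp(-8.0436) = 0.0003211 m

z₀ ≈ 0.00032 m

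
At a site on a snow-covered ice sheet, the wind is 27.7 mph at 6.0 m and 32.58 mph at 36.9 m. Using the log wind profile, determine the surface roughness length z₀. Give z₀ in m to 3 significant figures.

Log law: V(z) ∝ ln(z/z₀). With r = V₁/V₂ = 27.7/32.58 = 0.85021,
r · ln(z₂/z₀) = ln(z₁/z₀) ⇒ ln z₀ = (ln z₁ − r·ln z₂)/(1 − r)
ln z₀ = (1.79176 − 0.85021×3.60821) / 0.14979 = -8.5188
z₀ = exp(-8.5188) = 0.0001997 m

z₀ ≈ 0.000200 m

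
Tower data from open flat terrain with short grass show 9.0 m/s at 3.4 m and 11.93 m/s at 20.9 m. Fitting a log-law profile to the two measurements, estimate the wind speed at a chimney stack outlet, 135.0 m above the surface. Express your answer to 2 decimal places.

Log law: V ∝ ln(z/z₀). From the pair, with r = V₁/V₂ = 0.75440,
ln z₀ = (ln z₁ − r·ln z₂)/(1 − r) = (1.2238 − 0.75440×3.0397)/0.24560 = -4.3543 → z₀ = 0.01285 m
V₃ = V₁ · ln(z₃/z₀)/ln(z₁/z₀) = 9.0 × 9.2596/5.5781 = 14.9399 m/s

14.94 m/s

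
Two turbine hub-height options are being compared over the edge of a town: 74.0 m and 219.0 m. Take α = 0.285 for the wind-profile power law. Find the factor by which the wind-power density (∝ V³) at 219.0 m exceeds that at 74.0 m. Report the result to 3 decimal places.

Speed ratio: V_B/V_A = (z_B/z_A)^α = (219.0/74.0)^0.285 = (2.9595)^0.285 = 1.36237
Power-density ratio: P_B/P_A = (V_B/V_A)³ = (1.36237)³ = 2.52864

2.529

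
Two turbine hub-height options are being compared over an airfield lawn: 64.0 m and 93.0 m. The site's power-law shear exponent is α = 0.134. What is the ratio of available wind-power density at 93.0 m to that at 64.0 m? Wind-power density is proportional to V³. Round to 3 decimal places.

1.162

Speed ratio: V_B/V_A = (z_B/z_A)^α = (93.0/64.0)^0.134 = (1.4531)^0.134 = 1.05135
Power-density ratio: P_B/P_A = (V_B/V_A)³ = (1.05135)³ = 1.16211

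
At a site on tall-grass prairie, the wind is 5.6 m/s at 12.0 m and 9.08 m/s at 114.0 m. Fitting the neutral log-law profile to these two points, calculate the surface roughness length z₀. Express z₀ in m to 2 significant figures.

z₀ ≈ 0.32 m

Log law: V(z) ∝ ln(z/z₀). With r = V₁/V₂ = 5.6/9.08 = 0.61674,
r · ln(z₂/z₀) = ln(z₁/z₀) ⇒ ln z₀ = (ln z₁ − r·ln z₂)/(1 − r)
ln z₀ = (2.48491 − 0.61674×4.73620) / 0.38326 = -1.1379
z₀ = exp(-1.1379) = 0.3205 m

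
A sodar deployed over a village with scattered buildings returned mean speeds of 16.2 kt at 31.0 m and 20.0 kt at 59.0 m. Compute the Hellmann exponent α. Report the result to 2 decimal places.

α ≈ 0.33

Power law: V₂/V₁ = (z₂/z₁)^α ⇒ α = ln(V₂/V₁) / ln(z₂/z₁)
α = ln(20.0/16.2) / ln(59.0/31.0) = ln(1.2346) / ln(1.9032)
  = 0.21072 / 0.64355 = 0.32744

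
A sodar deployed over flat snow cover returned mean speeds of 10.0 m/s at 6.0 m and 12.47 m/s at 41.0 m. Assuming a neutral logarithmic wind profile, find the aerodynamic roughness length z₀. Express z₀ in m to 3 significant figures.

z₀ ≈ 0.00251 m

Log law: V(z) ∝ ln(z/z₀). With r = V₁/V₂ = 10.0/12.47 = 0.80192,
r · ln(z₂/z₀) = ln(z₁/z₀) ⇒ ln z₀ = (ln z₁ − r·ln z₂)/(1 − r)
ln z₀ = (1.79176 − 0.80192×3.71357) / 0.19808 = -5.9889
z₀ = exp(-5.9889) = 0.002507 m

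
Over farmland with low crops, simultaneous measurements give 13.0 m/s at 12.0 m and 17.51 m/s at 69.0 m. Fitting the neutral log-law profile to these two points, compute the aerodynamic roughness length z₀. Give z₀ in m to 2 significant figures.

z₀ ≈ 0.078 m

Log law: V(z) ∝ ln(z/z₀). With r = V₁/V₂ = 13.0/17.51 = 0.74243,
r · ln(z₂/z₀) = ln(z₁/z₀) ⇒ ln z₀ = (ln z₁ − r·ln z₂)/(1 − r)
ln z₀ = (2.48491 − 0.74243×4.23411) / 0.25757 = -2.5571
z₀ = exp(-2.5571) = 0.07753 m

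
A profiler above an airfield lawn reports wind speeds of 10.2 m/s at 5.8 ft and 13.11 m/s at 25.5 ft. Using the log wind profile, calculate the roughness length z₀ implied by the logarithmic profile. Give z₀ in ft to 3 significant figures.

z₀ ≈ 0.0323 ft

Log law: V(z) ∝ ln(z/z₀). With r = V₁/V₂ = 10.2/13.11 = 0.77803,
r · ln(z₂/z₀) = ln(z₁/z₀) ⇒ ln z₀ = (ln z₁ − r·ln z₂)/(1 − r)
ln z₀ = (1.75786 − 0.77803×3.23868) / 0.22197 = -3.4326
z₀ = exp(-3.4326) = 0.03230 ft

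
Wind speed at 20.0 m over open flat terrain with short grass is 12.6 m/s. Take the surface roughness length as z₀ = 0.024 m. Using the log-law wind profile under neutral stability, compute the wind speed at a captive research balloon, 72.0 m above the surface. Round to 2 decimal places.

15.00 m/s

Log law: V(z) ∝ ln(z/z₀), so V₂/V₁ = ln(z₂/z₀) / ln(z₁/z₀).
ln(72.0/0.024) = 8.0064, ln(20.0/0.024) = 6.7254
V₂ = 12.6 × 8.0064/6.7254 = 12.6 × 1.1905 = 14.9998 m/s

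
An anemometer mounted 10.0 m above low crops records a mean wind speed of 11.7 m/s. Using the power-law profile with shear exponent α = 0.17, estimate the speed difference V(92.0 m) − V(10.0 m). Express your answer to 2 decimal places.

Power law: V₂ = V₁ · (z₂/z₁)^α = 11.7 × (9.2000)^0.17 = 17.0620 m/s
ΔV = 17.0620 − 11.7 = 5.3620 m/s

5.36 m/s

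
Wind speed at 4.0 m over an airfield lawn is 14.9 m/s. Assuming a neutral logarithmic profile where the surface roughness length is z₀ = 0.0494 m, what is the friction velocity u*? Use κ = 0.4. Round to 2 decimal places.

u* ≈ 1.36 m/s

Log law: V(z) = (u*/κ) · ln(z/z₀) ⇒ u* = κ · V / ln(z/z₀)
u* = 0.4 × 14.9 / ln(4.0/0.0494) = 0.4 × 14.9 / 4.3941
   = 5.9600 / 4.3941 = 1.3564 m/s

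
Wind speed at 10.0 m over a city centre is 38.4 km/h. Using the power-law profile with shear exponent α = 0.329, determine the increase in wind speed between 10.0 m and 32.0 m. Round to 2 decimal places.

Power law: V₂ = V₁ · (z₂/z₁)^α = 38.4 × (3.2000)^0.329 = 56.3022 km/h
ΔV = 56.3022 − 38.4 = 17.9022 km/h

17.90 km/h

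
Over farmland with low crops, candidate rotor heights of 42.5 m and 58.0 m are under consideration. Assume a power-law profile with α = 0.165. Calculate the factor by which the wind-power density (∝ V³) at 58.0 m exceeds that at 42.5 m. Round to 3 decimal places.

Speed ratio: V_B/V_A = (z_B/z_A)^α = (58.0/42.5)^0.165 = (1.3647)^0.165 = 1.05264
Power-density ratio: P_B/P_A = (V_B/V_A)³ = (1.05264)³ = 1.16639

1.166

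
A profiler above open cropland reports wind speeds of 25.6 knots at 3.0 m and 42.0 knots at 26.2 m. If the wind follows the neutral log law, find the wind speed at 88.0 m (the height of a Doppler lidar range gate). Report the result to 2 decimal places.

Log law: V ∝ ln(z/z₀). From the pair, with r = V₁/V₂ = 0.60952,
ln z₀ = (ln z₁ − r·ln z₂)/(1 − r) = (1.0986 − 0.60952×3.2658)/0.39048 = -2.2843 → z₀ = 0.1019 m
V₃ = V₁ · ln(z₃/z₀)/ln(z₁/z₀) = 25.6 × 6.7616/3.3829 = 51.1687 knots

51.17 knots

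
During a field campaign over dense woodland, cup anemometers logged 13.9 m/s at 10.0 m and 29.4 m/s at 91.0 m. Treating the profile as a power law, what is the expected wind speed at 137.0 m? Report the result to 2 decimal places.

First find α: α = ln(V₂/V₁)/ln(z₂/z₁) = ln(29.4/13.9)/ln(91.0/10.0) = 0.74911/2.20827 = 0.3392
Extrapolate from 91.0 m to 137.0 m: V₃ = 29.4 × (137.0/91.0)^0.3392 = 29.4 × 1.1489 = 33.7770 m/s

33.78 m/s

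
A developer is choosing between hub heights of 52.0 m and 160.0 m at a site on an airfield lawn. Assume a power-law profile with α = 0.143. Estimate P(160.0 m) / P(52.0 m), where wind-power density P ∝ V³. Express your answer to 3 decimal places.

Speed ratio: V_B/V_A = (z_B/z_A)^α = (160.0/52.0)^0.143 = (3.0769)^0.143 = 1.17436
Power-density ratio: P_B/P_A = (V_B/V_A)³ = (1.17436)³ = 1.61958

1.620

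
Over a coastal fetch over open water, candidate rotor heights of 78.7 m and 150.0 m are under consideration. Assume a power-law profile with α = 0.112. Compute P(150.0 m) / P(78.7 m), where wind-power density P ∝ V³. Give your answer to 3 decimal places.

1.242

Speed ratio: V_B/V_A = (z_B/z_A)^α = (150.0/78.7)^0.112 = (1.9060)^0.112 = 1.07491
Power-density ratio: P_B/P_A = (V_B/V_A)³ = (1.07491)³ = 1.24199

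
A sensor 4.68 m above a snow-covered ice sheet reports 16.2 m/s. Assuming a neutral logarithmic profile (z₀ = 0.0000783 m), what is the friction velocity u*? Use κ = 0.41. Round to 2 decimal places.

Log law: V(z) = (u*/κ) · ln(z/z₀) ⇒ u* = κ · V / ln(z/z₀)
u* = 0.41 × 16.2 / ln(4.68/0.0000783) = 0.41 × 16.2 / 10.9983
   = 6.6420 / 10.9983 = 0.6039 m/s

u* ≈ 0.60 m/s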